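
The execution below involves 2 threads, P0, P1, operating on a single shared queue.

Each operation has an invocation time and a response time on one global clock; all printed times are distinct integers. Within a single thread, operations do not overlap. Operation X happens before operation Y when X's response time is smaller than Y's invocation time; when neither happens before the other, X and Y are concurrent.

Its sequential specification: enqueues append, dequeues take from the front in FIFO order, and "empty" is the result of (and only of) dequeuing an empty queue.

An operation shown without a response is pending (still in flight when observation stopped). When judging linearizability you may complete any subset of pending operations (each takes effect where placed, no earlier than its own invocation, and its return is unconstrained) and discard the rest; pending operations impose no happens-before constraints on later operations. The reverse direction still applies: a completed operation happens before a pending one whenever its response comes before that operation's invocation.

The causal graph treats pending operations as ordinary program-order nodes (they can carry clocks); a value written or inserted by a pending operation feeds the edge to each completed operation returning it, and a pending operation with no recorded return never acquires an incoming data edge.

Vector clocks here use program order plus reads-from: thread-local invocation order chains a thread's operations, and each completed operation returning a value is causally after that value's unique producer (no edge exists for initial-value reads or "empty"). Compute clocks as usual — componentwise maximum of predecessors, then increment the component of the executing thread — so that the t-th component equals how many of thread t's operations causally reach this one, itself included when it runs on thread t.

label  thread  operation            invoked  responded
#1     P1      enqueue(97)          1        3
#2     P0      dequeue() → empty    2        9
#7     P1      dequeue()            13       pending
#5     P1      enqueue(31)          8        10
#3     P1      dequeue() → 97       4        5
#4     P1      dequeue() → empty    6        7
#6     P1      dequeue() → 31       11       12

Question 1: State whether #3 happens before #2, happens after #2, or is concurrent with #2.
concurrent

#3 spans [4,5], #2 spans [2,9]
the intervals overlap in both directions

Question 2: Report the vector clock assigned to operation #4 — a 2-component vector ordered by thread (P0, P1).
(0, 3)

#1, invoked 1, has no incoming edges; only P1's bump applies → (0, 1)
#2, invoked 2, has no incoming edges; only P0's bump applies → (1, 0)
#3, invoked 4, takes VC(#1)=(0, 1) under max, adds 1 for P1 → (0, 2)
#4, invoked 6, takes VC(#3)=(0, 2) under max, adds 1 for P1 → (0, 3)
#5, invoked 8, takes VC(#4)=(0, 3) under max, adds 1 for P1 → (0, 4)
#6, invoked 11, takes VC(#5)=(0, 4) under max, adds 1 for P1 → (0, 5)
#7, invoked 13, takes VC(#6)=(0, 5) under max, adds 1 for P1 → (0, 6)
target: VC(#4) = (0, 3)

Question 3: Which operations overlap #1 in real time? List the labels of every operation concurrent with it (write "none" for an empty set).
#2

overlap test against #1 [1,3]: concurrent iff the interval meets 1..3
#2 [2,9]: concurrent
#3 [4,5]: after
#4 [6,7]: after
#5 [8,10]: after
#6 [11,12]: after
#7 [13,…): after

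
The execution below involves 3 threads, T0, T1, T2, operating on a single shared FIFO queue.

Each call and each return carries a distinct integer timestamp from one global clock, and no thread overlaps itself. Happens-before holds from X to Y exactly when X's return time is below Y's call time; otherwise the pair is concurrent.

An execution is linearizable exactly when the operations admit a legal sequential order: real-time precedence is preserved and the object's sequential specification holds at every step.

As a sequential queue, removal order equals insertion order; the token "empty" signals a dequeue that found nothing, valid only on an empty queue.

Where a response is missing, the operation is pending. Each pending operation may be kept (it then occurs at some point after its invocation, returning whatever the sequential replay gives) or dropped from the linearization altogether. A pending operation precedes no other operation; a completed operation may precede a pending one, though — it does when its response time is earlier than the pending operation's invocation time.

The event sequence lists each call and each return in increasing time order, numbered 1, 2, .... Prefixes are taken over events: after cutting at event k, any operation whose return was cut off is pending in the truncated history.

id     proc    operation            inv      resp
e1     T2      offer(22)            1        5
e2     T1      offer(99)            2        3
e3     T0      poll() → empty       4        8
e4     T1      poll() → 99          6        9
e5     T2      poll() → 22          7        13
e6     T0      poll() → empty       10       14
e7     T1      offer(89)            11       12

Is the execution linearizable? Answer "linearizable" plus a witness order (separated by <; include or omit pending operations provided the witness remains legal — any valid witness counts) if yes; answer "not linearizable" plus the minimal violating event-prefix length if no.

linearizable — witness: e1 < e2 < e5 < e4 < e3 < e6 < e7

1. e1 offer(22), leaving queue <22>
2. e2 offer(99), leaving queue <22,99>
3. e5 poll() → 22, leaving queue <99>
4. e4 poll() → 99, leaving queue <>
5. e3 poll() → empty, leaving queue <>
6. e6 poll() → empty, leaving queue <>
7. e7 offer(89), leaving queue <89>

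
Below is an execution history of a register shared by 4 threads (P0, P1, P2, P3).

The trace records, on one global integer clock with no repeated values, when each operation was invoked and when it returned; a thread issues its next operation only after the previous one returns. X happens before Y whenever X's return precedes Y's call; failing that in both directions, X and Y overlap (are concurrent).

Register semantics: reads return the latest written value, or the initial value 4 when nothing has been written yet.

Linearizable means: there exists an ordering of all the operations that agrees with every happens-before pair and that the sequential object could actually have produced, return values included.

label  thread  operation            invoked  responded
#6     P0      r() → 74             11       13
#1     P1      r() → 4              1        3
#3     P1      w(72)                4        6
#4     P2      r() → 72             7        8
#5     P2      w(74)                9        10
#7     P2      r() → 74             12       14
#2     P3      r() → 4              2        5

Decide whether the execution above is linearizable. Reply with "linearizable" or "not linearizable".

witness order: #1, #2, #3, #4, #5, #6, #7
1. #1 r() → 4, leaving value 4
2. #2 r() → 4, leaving value 4
3. #3 w(72), leaving value 72
4. #4 r() → 72, leaving value 72
5. #5 w(74), leaving value 74
6. #6 r() → 74, leaving value 74
7. #7 r() → 74, leaving value 74

linearizable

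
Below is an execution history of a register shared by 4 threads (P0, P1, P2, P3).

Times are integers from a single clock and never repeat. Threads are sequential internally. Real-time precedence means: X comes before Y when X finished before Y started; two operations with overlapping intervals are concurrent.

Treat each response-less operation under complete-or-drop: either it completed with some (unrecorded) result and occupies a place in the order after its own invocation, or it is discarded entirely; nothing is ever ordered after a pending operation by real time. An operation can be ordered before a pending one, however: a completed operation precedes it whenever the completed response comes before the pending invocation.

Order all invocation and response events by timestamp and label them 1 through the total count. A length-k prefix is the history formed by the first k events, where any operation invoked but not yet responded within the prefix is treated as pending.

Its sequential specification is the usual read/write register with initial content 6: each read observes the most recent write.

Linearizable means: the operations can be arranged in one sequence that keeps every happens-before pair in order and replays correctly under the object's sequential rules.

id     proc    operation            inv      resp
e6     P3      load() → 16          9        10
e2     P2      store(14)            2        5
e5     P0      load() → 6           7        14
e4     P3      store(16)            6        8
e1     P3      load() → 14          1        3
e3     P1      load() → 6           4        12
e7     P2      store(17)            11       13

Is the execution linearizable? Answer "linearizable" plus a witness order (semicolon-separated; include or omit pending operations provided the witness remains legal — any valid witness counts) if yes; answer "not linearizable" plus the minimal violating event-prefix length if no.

not linearizable — minimal violating prefix: 12 events

the violation lands at event 12, e3's response at time 12: events 1..11 linearize, events 1..12 do not
checked exhaustively: 7 real-time-consistent orders of 5 completed operations, zero legal register replays
including or dropping the 2 pending operations (e5, e7) in any combination fails
for example e1, e2, e3, e4, e6 (pending dropped) fails at step 1: e1 load() → 14 is not legal there
for example e1, e2, e4, e3, e6 (pending dropped) fails at step 1: e1 load() → 14 is not legal there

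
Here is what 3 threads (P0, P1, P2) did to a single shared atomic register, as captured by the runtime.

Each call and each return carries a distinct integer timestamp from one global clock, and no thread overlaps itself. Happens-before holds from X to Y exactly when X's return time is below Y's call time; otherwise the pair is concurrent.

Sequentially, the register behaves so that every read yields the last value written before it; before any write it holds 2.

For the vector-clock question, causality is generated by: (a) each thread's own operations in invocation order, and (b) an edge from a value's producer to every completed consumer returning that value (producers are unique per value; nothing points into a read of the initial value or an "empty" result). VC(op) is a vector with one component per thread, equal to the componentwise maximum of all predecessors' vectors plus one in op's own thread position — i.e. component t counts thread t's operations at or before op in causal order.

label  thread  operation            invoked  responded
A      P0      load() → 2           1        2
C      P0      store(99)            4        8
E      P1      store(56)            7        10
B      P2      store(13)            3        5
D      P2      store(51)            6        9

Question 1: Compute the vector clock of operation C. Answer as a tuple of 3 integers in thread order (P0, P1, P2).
root op B, invoked 3: fresh clock plus P2's own tick → (0, 0, 1)
root op E, invoked 7: fresh clock plus P1's own tick → (0, 1, 0)
root op A, invoked 1: fresh clock plus P0's own tick → (1, 0, 0)
D (invocation 6): componentwise max over VC(B)=(0, 0, 1), +1 at P2, giving (0, 0, 2)
C (invocation 4): componentwise max over VC(A)=(1, 0, 0), +1 at P0, giving (2, 0, 0)
target: VC(C) = (2, 0, 0)

(2, 0, 0)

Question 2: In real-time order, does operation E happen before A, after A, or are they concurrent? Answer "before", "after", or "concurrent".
E spans [7,10], A spans [1,2]
resp(A)=2 < inv(E)=7

after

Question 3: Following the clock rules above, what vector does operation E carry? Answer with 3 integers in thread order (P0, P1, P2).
B, invoked 3, has no incoming edges; only P2's bump applies → (0, 0, 1)
E, invoked 7, has no incoming edges; only P1's bump applies → (0, 1, 0)
A, invoked 1, has no incoming edges; only P0's bump applies → (1, 0, 0)
merge at D (invoked 6): VC(B)=(0, 0, 1), own-thread bump on P2 → (0, 0, 2)
merge at C (invoked 4): VC(A)=(1, 0, 0), own-thread bump on P0 → (2, 0, 0)
target: VC(E) = (0, 1, 0)

(0, 1, 0)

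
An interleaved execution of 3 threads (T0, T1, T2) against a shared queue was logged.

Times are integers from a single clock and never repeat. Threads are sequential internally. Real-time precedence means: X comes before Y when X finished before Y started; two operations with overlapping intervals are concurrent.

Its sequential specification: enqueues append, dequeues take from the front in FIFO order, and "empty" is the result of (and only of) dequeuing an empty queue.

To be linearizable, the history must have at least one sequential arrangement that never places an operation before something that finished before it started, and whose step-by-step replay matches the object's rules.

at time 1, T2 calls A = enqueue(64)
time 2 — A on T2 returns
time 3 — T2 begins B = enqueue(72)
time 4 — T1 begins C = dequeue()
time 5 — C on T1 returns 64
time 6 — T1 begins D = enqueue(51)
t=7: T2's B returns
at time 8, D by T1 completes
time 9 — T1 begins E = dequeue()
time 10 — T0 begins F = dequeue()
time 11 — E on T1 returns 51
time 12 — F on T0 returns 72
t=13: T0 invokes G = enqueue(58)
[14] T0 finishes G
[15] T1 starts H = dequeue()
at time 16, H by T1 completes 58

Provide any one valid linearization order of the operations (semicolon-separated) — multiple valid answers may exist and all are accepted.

A; B; C; D; F; E; G; H

after step 1 (A enqueue(64)): queue <64>
after step 2 (B enqueue(72)): queue <64,72>
after step 3 (C dequeue() → 64): queue <72>
after step 4 (D enqueue(51)): queue <72,51>
after step 5 (F dequeue() → 72): queue <51>
after step 6 (E dequeue() → 51): queue <>
after step 7 (G enqueue(58)): queue <58>
after step 8 (H dequeue() → 58): queue <>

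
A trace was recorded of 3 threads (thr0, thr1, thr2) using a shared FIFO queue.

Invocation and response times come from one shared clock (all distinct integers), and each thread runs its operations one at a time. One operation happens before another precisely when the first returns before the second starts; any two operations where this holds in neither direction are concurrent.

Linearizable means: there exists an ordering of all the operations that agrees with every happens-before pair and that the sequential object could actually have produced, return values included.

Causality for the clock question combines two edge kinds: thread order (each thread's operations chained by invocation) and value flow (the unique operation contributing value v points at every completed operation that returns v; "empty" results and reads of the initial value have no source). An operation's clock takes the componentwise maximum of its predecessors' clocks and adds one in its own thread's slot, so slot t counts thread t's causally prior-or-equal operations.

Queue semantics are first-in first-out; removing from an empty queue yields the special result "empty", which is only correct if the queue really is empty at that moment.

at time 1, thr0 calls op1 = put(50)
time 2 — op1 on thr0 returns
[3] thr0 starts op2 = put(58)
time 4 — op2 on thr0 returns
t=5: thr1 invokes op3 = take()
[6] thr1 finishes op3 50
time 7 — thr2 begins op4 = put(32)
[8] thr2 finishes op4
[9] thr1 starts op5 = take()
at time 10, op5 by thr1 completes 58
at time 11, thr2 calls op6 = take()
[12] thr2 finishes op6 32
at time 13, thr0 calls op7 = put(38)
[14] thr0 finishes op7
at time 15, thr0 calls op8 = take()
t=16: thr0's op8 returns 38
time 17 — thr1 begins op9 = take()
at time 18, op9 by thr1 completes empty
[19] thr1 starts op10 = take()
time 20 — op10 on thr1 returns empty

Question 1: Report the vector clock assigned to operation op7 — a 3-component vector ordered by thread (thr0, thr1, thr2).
VC(op4, invoked at 7): no causal predecessors; +1 on thr2 → (0, 0, 1)
VC(op1, invoked at 1): no causal predecessors; +1 on thr0 → (1, 0, 0)
merge at op6 (invoked 11): VC(op4)=(0, 0, 1), own-thread bump on thr2 → (0, 0, 2)
merge at op3 (invoked 5): VC(op1)=(1, 0, 0), own-thread bump on thr1 → (1, 1, 0)
merge at op2 (invoked 3): VC(op1)=(1, 0, 0), own-thread bump on thr0 → (2, 0, 0)
merge at op7 (invoked 13): VC(op2)=(2, 0, 0), own-thread bump on thr0 → (3, 0, 0)
merge at op5 (invoked 9): VC(op2)=(2, 0, 0), VC(op3)=(1, 1, 0), own-thread bump on thr1 → (2, 2, 0)
merge at op8 (invoked 15): VC(op7)=(3, 0, 0), own-thread bump on thr0 → (4, 0, 0)
merge at op9 (invoked 17): VC(op5)=(2, 2, 0), own-thread bump on thr1 → (2, 3, 0)
merge at op10 (invoked 19): VC(op9)=(2, 3, 0), own-thread bump on thr1 → (2, 4, 0)
target: VC(op7) = (3, 0, 0)

(3, 0, 0)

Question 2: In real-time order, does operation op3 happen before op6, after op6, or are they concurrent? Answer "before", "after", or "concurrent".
op3 spans [5,6], op6 spans [11,12]
resp(op3)=6 < inv(op6)=11

before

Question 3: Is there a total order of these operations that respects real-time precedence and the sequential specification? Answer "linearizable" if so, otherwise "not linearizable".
witness order: op1, op2, op3, op4, op5, op6, op7, op8, op9, op10
1. op1 put(50), leaving queue <50>
2. op2 put(58), leaving queue <50,58>
3. op3 take() → 50, leaving queue <58>
4. op4 put(32), leaving queue <58,32>
5. op5 take() → 58, leaving queue <32>
6. op6 take() → 32, leaving queue <>
7. op7 put(38), leaving queue <38>
8. op8 take() → 38, leaving queue <>
9. op9 take() → empty, leaving queue <>
10. op10 take() → empty, leaving queue <>

linearizable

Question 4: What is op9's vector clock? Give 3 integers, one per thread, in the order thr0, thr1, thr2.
op4, invoked 7, has no incoming edges; only thr2's bump applies → (0, 0, 1)
op1, invoked 1, has no incoming edges; only thr0's bump applies → (1, 0, 0)
op6 (invocation 11): componentwise max over VC(op4)=(0, 0, 1), +1 at thr2, giving (0, 0, 2)
op3 (invocation 5): componentwise max over VC(op1)=(1, 0, 0), +1 at thr1, giving (1, 1, 0)
op2 (invocation 3): componentwise max over VC(op1)=(1, 0, 0), +1 at thr0, giving (2, 0, 0)
op7 (invocation 13): componentwise max over VC(op2)=(2, 0, 0), +1 at thr0, giving (3, 0, 0)
op5 (invocation 9): componentwise max over VC(op2)=(2, 0, 0), VC(op3)=(1, 1, 0), +1 at thr1, giving (2, 2, 0)
op8 (invocation 15): componentwise max over VC(op7)=(3, 0, 0), +1 at thr0, giving (4, 0, 0)
op9 (invocation 17): componentwise max over VC(op5)=(2, 2, 0), +1 at thr1, giving (2, 3, 0)
op10 (invocation 19): componentwise max over VC(op9)=(2, 3, 0), +1 at thr1, giving (2, 4, 0)
target: VC(op9) = (2, 3, 0)

(2, 3, 0)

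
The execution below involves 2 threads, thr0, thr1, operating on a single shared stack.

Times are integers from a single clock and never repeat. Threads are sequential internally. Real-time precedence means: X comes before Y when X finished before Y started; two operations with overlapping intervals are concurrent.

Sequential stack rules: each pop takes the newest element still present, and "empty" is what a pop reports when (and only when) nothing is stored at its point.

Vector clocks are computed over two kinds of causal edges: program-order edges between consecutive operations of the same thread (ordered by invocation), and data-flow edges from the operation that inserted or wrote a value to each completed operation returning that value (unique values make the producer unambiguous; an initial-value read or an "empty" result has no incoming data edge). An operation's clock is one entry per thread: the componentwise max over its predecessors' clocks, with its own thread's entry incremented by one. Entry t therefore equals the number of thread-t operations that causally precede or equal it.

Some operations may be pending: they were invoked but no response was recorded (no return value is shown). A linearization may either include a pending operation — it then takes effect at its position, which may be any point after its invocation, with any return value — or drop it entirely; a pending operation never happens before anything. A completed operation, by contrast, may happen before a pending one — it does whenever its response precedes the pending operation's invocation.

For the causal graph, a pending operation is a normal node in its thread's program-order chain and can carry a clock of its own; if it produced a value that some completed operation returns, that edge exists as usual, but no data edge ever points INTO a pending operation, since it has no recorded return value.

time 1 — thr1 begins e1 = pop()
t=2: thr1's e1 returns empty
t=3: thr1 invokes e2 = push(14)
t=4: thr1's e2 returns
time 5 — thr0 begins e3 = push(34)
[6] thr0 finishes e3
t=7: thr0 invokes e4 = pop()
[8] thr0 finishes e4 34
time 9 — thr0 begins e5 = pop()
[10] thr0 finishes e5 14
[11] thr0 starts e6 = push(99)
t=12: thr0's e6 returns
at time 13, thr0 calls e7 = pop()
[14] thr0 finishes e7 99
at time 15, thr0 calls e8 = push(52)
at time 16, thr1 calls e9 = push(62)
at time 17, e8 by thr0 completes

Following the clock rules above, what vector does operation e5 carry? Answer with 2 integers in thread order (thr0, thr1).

(3, 2)

VC(e1, invoked at 1): no causal predecessors; +1 on thr1 → (0, 1)
VC(e3, invoked at 5): no causal predecessors; +1 on thr0 → (1, 0)
invoked at 3, e2 merges VC(e1)=(0, 1) and bumps thr1's slot → (0, 2)
invoked at 7, e4 merges VC(e3)=(1, 0) and bumps thr0's slot → (2, 0)
invoked at 16, e9 merges VC(e2)=(0, 2) and bumps thr1's slot → (0, 3)
invoked at 9, e5 merges VC(e2)=(0, 2), VC(e4)=(2, 0) and bumps thr0's slot → (3, 2)
invoked at 11, e6 merges VC(e5)=(3, 2) and bumps thr0's slot → (4, 2)
invoked at 13, e7 merges VC(e6)=(4, 2) and bumps thr0's slot → (5, 2)
invoked at 15, e8 merges VC(e7)=(5, 2) and bumps thr0's slot → (6, 2)
target: VC(e5) = (3, 2)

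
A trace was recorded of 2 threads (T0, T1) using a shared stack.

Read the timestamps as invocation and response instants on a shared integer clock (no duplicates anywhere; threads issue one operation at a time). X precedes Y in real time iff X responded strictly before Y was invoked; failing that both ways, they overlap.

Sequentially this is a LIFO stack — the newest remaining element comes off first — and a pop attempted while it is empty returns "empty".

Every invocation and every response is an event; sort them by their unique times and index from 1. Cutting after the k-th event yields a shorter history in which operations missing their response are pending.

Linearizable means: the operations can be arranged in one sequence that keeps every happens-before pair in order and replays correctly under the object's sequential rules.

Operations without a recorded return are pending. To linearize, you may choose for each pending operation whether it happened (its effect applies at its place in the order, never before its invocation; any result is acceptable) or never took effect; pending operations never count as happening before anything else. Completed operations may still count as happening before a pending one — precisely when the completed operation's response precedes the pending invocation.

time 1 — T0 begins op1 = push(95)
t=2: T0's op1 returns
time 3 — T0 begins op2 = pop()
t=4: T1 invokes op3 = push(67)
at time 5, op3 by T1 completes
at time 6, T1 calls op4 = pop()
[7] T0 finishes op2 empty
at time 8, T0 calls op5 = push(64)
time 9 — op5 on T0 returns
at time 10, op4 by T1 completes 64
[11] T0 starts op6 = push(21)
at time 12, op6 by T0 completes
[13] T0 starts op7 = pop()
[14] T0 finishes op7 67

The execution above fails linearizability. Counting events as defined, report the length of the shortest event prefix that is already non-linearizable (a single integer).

events 1..6 are linearizable, e.g. via op1, op2, op3:
1. op1 push(95), leaving stack <95>
2. op2 pop() (pending, included), leaving stack <>
3. op3 push(67), leaving stack <67>
at event 7 (op2's time-7 response) nothing linearizes any more
completion choices over the 1 pending operation (op4) were checked; none helps
for example op1, op2, op3 (pending dropped) fails at step 2: op2 pop() → empty is not legal there
for example op1, op3, op2 (pending dropped) fails at step 3: op2 pop() → empty is not legal there

7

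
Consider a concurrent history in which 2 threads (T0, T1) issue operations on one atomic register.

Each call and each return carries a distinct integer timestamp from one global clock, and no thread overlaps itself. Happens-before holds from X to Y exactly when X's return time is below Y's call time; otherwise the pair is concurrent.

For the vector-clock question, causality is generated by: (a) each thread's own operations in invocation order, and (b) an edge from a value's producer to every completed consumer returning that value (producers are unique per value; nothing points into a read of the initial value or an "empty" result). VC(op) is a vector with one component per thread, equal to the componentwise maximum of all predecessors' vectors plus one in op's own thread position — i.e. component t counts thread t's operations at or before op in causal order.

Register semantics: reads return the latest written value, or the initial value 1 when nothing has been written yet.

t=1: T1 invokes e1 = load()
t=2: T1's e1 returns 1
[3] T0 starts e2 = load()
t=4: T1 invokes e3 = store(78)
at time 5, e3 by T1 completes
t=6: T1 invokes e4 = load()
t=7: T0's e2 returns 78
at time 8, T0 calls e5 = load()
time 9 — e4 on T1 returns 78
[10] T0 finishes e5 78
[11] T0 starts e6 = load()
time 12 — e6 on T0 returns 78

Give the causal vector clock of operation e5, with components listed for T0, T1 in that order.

no predecessors for e1 (invoked 1): T1 increments from zero → (0, 1)
e3 (invocation 4): componentwise max over VC(e1)=(0, 1), +1 at T1, giving (0, 2)
e4 (invocation 6): componentwise max over VC(e3)=(0, 2), +1 at T1, giving (0, 3)
e2 (invocation 3): componentwise max over VC(e3)=(0, 2), +1 at T0, giving (1, 2)
e5 (invocation 8): componentwise max over VC(e2)=(1, 2), VC(e3)=(0, 2), +1 at T0, giving (2, 2)
e6 (invocation 11): componentwise max over VC(e3)=(0, 2), VC(e5)=(2, 2), +1 at T0, giving (3, 2)
target: VC(e5) = (2, 2)

(2, 2)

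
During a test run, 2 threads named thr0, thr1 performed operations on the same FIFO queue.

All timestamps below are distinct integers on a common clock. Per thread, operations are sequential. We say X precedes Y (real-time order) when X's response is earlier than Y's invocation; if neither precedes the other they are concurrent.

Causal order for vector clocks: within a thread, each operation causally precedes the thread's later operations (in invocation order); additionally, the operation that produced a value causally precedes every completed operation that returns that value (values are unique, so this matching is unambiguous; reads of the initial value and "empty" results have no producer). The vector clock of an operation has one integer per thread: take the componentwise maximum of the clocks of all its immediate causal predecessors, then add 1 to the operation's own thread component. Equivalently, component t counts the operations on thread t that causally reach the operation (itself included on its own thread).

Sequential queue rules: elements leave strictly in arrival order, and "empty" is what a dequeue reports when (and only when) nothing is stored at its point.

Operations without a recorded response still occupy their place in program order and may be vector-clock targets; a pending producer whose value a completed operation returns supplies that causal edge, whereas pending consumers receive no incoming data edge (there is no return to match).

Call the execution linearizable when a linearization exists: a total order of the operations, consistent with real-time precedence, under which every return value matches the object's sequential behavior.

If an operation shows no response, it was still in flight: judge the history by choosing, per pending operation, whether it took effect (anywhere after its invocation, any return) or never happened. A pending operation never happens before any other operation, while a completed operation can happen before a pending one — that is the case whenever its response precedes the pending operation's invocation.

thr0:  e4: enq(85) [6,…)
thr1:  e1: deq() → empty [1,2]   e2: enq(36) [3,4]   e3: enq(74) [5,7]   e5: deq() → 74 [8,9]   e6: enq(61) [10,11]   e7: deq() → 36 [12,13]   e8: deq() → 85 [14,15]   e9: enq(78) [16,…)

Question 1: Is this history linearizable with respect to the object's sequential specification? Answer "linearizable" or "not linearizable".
not linearizable

prefix check: 1..8 passes, 1..9 fails once e5's time-9 response joins
one real-time candidate order over the 4 completed operations — the FIFO queue replay rejects it
completion choices over the 1 pending operation (e4) were checked; none helps
take e1, e2, e3, e5 (pending dropped): step 4 already fails, because e5 deq() → 74 cannot occur there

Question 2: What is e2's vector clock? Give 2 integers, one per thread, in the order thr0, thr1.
(0, 2)

e1, invoked 1, has no incoming edges; only thr1's bump applies → (0, 1)
e4, invoked 6, has no incoming edges; only thr0's bump applies → (1, 0)
invoked at 3, e2 merges VC(e1)=(0, 1) and bumps thr1's slot → (0, 2)
invoked at 5, e3 merges VC(e2)=(0, 2) and bumps thr1's slot → (0, 3)
invoked at 8, e5 merges VC(e3)=(0, 3) and bumps thr1's slot → (0, 4)
invoked at 10, e6 merges VC(e5)=(0, 4) and bumps thr1's slot → (0, 5)
invoked at 12, e7 merges VC(e2)=(0, 2), VC(e6)=(0, 5) and bumps thr1's slot → (0, 6)
invoked at 14, e8 merges VC(e4)=(1, 0), VC(e7)=(0, 6) and bumps thr1's slot → (1, 7)
invoked at 16, e9 merges VC(e8)=(1, 7) and bumps thr1's slot → (1, 8)
target: VC(e2) = (0, 2)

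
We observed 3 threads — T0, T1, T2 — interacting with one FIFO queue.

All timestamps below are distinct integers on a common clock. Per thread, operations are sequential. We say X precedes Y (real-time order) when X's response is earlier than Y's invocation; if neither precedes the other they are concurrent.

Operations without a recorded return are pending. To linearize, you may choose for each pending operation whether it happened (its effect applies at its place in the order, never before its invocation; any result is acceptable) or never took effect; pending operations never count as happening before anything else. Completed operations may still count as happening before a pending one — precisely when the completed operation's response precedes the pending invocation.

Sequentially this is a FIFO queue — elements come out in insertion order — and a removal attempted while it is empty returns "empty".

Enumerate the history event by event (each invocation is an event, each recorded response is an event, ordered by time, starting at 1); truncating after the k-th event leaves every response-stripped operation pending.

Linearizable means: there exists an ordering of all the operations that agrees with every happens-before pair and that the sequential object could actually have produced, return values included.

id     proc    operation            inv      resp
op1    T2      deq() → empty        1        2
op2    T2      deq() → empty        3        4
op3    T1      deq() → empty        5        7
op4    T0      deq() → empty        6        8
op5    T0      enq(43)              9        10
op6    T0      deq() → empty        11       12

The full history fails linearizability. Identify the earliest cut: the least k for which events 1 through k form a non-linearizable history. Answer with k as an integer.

12

events 1..11 are linearizable, e.g. via op1, op2, op3, op4, op5:
1. op1 deq() → empty, leaving queue <>
2. op2 deq() → empty, leaving queue <>
3. op3 deq() → empty, leaving queue <>
4. op4 deq() → empty, leaving queue <>
5. op5 enq(43), leaving queue <43>
once event 12 joins (op6's response, time 12), exhaustive search finds no witness
e.g. op1, op2, op3, op4, op5, op6: illegal at step 6, since op6 deq() → empty cannot apply there
e.g. op1, op2, op4, op3, op5, op6: illegal at step 6, since op6 deq() → empty cannot apply there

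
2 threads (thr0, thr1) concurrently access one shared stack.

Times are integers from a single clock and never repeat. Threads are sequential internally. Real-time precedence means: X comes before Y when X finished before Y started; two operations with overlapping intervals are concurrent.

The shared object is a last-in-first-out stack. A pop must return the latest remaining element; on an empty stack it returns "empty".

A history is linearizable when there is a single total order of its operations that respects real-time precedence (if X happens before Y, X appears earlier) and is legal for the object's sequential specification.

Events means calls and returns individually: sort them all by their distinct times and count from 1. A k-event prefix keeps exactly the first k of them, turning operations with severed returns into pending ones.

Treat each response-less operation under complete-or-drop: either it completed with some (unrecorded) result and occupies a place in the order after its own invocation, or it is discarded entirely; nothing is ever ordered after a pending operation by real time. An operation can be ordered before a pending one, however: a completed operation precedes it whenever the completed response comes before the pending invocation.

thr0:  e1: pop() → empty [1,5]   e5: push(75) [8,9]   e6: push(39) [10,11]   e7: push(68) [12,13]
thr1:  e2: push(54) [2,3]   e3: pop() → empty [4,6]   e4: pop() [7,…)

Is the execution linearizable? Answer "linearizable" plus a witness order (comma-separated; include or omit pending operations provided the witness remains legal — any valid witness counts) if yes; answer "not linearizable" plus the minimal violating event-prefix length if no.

not linearizable — minimal violating prefix: 6 events

prefix check: 1..5 passes, 1..6 fails once e3's time-6 response joins
no legal order exists: 3 real-time-consistent candidates over 3 completed stack operations, all rejected
e.g. e1, e2, e3: illegal at step 3, since e3 pop() → empty cannot apply there
e.g. e2, e1, e3: illegal at step 2, since e1 pop() → empty cannot apply there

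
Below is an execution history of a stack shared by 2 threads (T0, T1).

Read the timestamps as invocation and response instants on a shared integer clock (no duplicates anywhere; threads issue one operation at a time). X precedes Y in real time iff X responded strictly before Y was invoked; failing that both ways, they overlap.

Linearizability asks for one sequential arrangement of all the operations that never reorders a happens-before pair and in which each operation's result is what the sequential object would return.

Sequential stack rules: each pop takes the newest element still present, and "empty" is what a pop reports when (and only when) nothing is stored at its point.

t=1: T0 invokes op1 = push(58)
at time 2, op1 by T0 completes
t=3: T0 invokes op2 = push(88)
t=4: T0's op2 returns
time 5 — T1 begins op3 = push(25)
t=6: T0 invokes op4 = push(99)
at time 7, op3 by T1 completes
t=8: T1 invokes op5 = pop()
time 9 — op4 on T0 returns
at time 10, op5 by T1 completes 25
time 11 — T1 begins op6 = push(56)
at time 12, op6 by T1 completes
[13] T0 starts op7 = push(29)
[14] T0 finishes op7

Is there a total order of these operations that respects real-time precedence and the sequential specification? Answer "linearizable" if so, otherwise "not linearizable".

linearizable

witness order: op1, op2, op3, op5, op4, op6, op7
after step 1 (op1 push(58)): stack <58>
after step 2 (op2 push(88)): stack <58,88>
after step 3 (op3 push(25)): stack <58,88,25>
after step 4 (op5 pop() → 25): stack <58,88>
after step 5 (op4 push(99)): stack <58,88,99>
after step 6 (op6 push(56)): stack <58,88,99,56>
after step 7 (op7 push(29)): stack <58,88,99,56,29>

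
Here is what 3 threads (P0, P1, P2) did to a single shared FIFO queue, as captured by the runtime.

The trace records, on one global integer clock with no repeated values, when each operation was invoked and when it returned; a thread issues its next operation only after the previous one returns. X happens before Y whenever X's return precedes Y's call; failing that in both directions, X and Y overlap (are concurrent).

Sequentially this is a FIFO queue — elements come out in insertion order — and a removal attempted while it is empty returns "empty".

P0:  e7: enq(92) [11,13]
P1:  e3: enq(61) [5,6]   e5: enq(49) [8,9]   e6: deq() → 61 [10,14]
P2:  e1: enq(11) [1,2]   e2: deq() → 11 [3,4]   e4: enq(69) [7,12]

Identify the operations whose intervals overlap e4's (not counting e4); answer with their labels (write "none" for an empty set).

e4 spans [7,12]; an op avoiding the whole window 7..12 is ordered, any other is concurrent
e1 [1,2]: before
e2 [3,4]: before
e3 [5,6]: before
e5 [8,9]: concurrent
e6 [10,14]: concurrent
e7 [11,13]: concurrent

e5, e6, e7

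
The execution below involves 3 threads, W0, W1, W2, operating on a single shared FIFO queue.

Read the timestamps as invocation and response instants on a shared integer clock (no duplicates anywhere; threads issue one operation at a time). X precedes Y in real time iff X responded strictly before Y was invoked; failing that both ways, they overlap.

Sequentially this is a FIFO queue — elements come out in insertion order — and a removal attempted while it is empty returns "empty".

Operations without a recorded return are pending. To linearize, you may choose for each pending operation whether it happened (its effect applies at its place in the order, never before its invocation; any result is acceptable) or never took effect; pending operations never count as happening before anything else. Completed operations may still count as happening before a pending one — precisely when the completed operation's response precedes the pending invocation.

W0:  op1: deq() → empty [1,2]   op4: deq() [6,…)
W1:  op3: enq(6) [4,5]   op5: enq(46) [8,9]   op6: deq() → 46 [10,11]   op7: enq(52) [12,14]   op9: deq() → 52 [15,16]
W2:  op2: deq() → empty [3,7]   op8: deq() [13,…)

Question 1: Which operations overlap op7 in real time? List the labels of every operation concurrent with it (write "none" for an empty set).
op4, op8

op7 runs from 12 to 14; window-overlapping ops are concurrent
op1 [1,2]: before
op2 [3,7]: before
op3 [4,5]: before
op4 [6,…): concurrent
op5 [8,9]: before
op6 [10,11]: before
op8 [13,…): concurrent
op9 [15,16]: after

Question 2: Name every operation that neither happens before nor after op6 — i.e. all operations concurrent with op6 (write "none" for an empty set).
op4

op6 spans [10,11]; an op avoiding the whole window 10..11 is ordered, any other is concurrent
op1 [1,2]: before
op2 [3,7]: before
op3 [4,5]: before
op4 [6,…): concurrent
op5 [8,9]: before
op7 [12,14]: after
op8 [13,…): after
op9 [15,16]: after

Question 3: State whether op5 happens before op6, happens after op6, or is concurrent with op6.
before

op5 spans [8,9], op6 spans [10,11]
resp(op5)=9 < inv(op6)=10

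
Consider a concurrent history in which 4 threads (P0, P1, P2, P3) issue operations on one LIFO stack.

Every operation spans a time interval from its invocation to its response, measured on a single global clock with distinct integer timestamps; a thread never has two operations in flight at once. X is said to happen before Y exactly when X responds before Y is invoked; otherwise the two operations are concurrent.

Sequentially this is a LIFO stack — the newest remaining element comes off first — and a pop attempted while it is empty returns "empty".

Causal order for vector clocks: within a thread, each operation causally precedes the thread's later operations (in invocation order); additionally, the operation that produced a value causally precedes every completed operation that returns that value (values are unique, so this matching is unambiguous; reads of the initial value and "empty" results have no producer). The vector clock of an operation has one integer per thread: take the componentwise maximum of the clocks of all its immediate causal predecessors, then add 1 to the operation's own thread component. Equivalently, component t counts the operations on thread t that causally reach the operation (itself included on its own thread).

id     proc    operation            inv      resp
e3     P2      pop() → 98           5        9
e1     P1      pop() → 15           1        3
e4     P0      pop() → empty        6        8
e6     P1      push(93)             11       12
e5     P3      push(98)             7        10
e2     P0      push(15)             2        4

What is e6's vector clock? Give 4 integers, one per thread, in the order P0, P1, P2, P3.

(1, 2, 0, 0)

e5, invoked 7, has no incoming edges; only P3's bump applies → (0, 0, 0, 1)
e2, invoked 2, has no incoming edges; only P0's bump applies → (1, 0, 0, 0)
invoked at 5, e3 merges VC(e5)=(0, 0, 0, 1) and bumps P2's slot → (0, 0, 1, 1)
invoked at 1, e1 merges VC(e2)=(1, 0, 0, 0) and bumps P1's slot → (1, 1, 0, 0)
invoked at 6, e4 merges VC(e2)=(1, 0, 0, 0) and bumps P0's slot → (2, 0, 0, 0)
invoked at 11, e6 merges VC(e1)=(1, 1, 0, 0) and bumps P1's slot → (1, 2, 0, 0)
target: VC(e6) = (1, 2, 0, 0)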